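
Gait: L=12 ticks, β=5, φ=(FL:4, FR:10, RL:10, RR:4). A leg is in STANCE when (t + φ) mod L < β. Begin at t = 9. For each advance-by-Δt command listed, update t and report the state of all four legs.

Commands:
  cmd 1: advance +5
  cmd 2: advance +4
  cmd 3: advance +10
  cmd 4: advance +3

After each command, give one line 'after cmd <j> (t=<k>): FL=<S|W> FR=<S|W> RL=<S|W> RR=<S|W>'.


after cmd 1 (t=14): FL=W FR=S RL=S RR=W
after cmd 2 (t=18): FL=W FR=S RL=S RR=W
after cmd 3 (t=28): FL=W FR=S RL=S RR=W
after cmd 4 (t=31): FL=W FR=W RL=W RR=W

start t=9: FL=S FR=W RL=W RR=S
cmd 1: advance +5 → t=14, phase=(6,0,0,6) → FL=W FR=S RL=S RR=W
cmd 2: advance +4 → t=18, phase=(10,4,4,10) → FL=W FR=S RL=S RR=W
cmd 3: advance +10 → t=28, phase=(8,2,2,8) → FL=W FR=S RL=S RR=W
cmd 4: advance +3 → t=31, phase=(11,5,5,11) → FL=W FR=W RL=W RR=W


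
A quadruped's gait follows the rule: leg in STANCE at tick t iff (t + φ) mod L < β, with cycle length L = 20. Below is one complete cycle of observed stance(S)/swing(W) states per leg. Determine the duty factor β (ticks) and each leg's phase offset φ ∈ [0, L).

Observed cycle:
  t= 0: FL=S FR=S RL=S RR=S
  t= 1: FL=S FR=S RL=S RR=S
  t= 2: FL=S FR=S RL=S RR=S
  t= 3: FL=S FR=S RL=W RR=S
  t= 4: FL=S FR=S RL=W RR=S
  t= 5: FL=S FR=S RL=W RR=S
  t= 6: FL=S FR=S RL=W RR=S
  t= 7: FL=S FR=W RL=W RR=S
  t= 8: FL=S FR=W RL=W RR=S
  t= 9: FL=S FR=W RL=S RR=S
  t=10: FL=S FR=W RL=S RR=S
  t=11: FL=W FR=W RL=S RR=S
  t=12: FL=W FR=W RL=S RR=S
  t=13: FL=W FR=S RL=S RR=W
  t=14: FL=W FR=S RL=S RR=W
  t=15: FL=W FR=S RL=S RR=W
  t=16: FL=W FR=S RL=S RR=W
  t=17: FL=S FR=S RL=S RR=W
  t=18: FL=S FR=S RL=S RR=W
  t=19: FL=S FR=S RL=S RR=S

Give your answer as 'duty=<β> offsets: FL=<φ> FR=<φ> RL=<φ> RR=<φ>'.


duty β = stance ticks per leg = 14
FL: stance ticks = 14; W→S at t=17 → φ=3
FR: stance ticks = 14; W→S at t=13 → φ=7
RL: stance ticks = 14; W→S at t=9 → φ=11
RR: stance ticks = 14; W→S at t=19 → φ=1

duty=14 offsets: FL=3 FR=7 RL=11 RR=1


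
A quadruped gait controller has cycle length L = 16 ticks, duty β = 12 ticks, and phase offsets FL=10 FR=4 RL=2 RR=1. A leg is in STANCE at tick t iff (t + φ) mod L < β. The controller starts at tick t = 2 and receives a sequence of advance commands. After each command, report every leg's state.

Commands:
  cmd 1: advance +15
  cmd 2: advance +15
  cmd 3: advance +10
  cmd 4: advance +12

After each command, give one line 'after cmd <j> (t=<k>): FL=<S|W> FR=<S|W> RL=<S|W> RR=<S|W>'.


start t=2: FL=W FR=S RL=S RR=S
cmd 1: advance +15 → t=17, phase=(11,5,3,2) → FL=S FR=S RL=S RR=S
cmd 2: advance +15 → t=32, phase=(10,4,2,1) → FL=S FR=S RL=S RR=S
cmd 3: advance +10 → t=42, phase=(4,14,12,11) → FL=S FR=W RL=W RR=S
cmd 4: advance +12 → t=54, phase=(0,10,8,7) → FL=S FR=S RL=S RR=S

after cmd 1 (t=17): FL=S FR=S RL=S RR=S
after cmd 2 (t=32): FL=S FR=S RL=S RR=S
after cmd 3 (t=42): FL=S FR=W RL=W RR=S
after cmd 4 (t=54): FL=S FR=S RL=S RR=S


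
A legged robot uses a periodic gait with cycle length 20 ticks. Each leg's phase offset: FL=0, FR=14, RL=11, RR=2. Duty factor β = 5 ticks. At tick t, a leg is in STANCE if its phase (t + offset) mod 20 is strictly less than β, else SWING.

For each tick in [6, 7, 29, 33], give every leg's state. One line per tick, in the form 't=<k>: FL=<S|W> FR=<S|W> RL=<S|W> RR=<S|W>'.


t=6: FL=W FR=S RL=W RR=W
t=7: FL=W FR=S RL=W RR=W
t=29: FL=W FR=S RL=S RR=W
t=33: FL=W FR=W RL=S RR=W

t=6: phase=(6,0,17,8) vs β=5 → FL=W FR=S RL=W RR=W
t=7: phase=(7,1,18,9) vs β=5 → FL=W FR=S RL=W RR=W
t=29: phase=(9,3,0,11) vs β=5 → FL=W FR=S RL=S RR=W
t=33: phase=(13,7,4,15) vs β=5 → FL=W FR=W RL=S RR=W


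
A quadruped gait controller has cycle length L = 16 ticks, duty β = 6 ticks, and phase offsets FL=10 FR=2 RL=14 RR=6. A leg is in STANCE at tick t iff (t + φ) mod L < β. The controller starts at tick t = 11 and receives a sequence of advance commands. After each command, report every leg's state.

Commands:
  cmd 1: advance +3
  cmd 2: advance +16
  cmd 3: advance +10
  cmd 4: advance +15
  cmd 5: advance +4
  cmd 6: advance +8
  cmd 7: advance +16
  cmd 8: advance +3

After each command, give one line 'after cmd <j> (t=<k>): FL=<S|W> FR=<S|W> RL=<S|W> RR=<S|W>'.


after cmd 1 (t=14): FL=W FR=S RL=W RR=S
after cmd 2 (t=30): FL=W FR=S RL=W RR=S
after cmd 3 (t=40): FL=S FR=W RL=W RR=W
after cmd 4 (t=55): FL=S FR=W RL=S RR=W
after cmd 5 (t=59): FL=S FR=W RL=W RR=S
after cmd 6 (t=67): FL=W FR=S RL=S RR=W
after cmd 7 (t=83): FL=W FR=S RL=S RR=W
after cmd 8 (t=86): FL=S FR=W RL=S RR=W

start t=11: FL=S FR=W RL=W RR=S
cmd 1: advance +3 → t=14, phase=(8,0,12,4) → FL=W FR=S RL=W RR=S
cmd 2: advance +16 → t=30, phase=(8,0,12,4) → FL=W FR=S RL=W RR=S
cmd 3: advance +10 → t=40, phase=(2,10,6,14) → FL=S FR=W RL=W RR=W
cmd 4: advance +15 → t=55, phase=(1,9,5,13) → FL=S FR=W RL=S RR=W
cmd 5: advance +4 → t=59, phase=(5,13,9,1) → FL=S FR=W RL=W RR=S
cmd 6: advance +8 → t=67, phase=(13,5,1,9) → FL=W FR=S RL=S RR=W
cmd 7: advance +16 → t=83, phase=(13,5,1,9) → FL=W FR=S RL=S RR=W
cmd 8: advance +3 → t=86, phase=(0,8,4,12) → FL=S FR=W RL=S RR=W


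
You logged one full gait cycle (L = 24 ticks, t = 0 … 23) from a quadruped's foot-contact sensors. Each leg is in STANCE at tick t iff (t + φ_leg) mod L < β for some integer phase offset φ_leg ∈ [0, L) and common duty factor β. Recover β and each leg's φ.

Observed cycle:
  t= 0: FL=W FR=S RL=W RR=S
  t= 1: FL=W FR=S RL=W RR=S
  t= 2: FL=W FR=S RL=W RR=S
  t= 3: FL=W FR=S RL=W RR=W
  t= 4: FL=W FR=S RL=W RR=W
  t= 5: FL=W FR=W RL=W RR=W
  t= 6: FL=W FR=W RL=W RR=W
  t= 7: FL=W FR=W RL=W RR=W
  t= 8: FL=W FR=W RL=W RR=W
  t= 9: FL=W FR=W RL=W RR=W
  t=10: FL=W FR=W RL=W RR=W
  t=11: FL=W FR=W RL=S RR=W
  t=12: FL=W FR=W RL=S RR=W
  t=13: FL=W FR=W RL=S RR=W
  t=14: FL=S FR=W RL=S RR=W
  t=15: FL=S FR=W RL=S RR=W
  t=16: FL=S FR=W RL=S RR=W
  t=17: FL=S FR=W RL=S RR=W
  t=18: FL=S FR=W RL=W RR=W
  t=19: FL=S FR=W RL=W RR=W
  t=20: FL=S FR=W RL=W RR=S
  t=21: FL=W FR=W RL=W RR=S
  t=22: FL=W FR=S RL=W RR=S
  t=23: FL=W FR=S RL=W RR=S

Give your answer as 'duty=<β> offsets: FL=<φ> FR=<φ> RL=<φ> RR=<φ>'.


duty=7 offsets: FL=10 FR=2 RL=13 RR=4

duty β = stance ticks per leg = 7
FL: stance ticks = 7; W→S at t=14 → φ=10
FR: stance ticks = 7; W→S at t=22 → φ=2
RL: stance ticks = 7; W→S at t=11 → φ=13
RR: stance ticks = 7; W→S at t=20 → φ=4


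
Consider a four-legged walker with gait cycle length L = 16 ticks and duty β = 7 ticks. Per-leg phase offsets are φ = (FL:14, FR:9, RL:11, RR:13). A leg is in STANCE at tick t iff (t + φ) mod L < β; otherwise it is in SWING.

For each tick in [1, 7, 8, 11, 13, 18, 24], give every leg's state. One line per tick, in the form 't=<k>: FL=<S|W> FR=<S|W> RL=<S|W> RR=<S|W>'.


t=1: FL=W FR=W RL=W RR=W
t=7: FL=S FR=S RL=S RR=S
t=8: FL=S FR=S RL=S RR=S
t=11: FL=W FR=S RL=S RR=W
t=13: FL=W FR=S RL=W RR=W
t=18: FL=S FR=W RL=W RR=W
t=24: FL=S FR=S RL=S RR=S

t=1: phase=(15,10,12,14) vs β=7 → FL=W FR=W RL=W RR=W
t=7: phase=(5,0,2,4) vs β=7 → FL=S FR=S RL=S RR=S
t=8: phase=(6,1,3,5) vs β=7 → FL=S FR=S RL=S RR=S
t=11: phase=(9,4,6,8) vs β=7 → FL=W FR=S RL=S RR=W
t=13: phase=(11,6,8,10) vs β=7 → FL=W FR=S RL=W RR=W
t=18: phase=(0,11,13,15) vs β=7 → FL=S FR=W RL=W RR=W
t=24: phase=(6,1,3,5) vs β=7 → FL=S FR=S RL=S RR=S


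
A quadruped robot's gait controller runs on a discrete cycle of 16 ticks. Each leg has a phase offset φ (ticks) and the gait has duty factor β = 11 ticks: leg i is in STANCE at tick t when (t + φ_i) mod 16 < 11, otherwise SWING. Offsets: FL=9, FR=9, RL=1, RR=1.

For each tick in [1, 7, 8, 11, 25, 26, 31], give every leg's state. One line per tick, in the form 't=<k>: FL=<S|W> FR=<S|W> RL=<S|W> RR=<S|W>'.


t=1: FL=S FR=S RL=S RR=S
t=7: FL=S FR=S RL=S RR=S
t=8: FL=S FR=S RL=S RR=S
t=11: FL=S FR=S RL=W RR=W
t=25: FL=S FR=S RL=S RR=S
t=26: FL=S FR=S RL=W RR=W
t=31: FL=S FR=S RL=S RR=S

t=1: phase=(10,10,2,2) vs β=11 → FL=S FR=S RL=S RR=S
t=7: phase=(0,0,8,8) vs β=11 → FL=S FR=S RL=S RR=S
t=8: phase=(1,1,9,9) vs β=11 → FL=S FR=S RL=S RR=S
t=11: phase=(4,4,12,12) vs β=11 → FL=S FR=S RL=W RR=W
t=25: phase=(2,2,10,10) vs β=11 → FL=S FR=S RL=S RR=S
t=26: phase=(3,3,11,11) vs β=11 → FL=S FR=S RL=W RR=W
t=31: phase=(8,8,0,0) vs β=11 → FL=S FR=S RL=S RR=S


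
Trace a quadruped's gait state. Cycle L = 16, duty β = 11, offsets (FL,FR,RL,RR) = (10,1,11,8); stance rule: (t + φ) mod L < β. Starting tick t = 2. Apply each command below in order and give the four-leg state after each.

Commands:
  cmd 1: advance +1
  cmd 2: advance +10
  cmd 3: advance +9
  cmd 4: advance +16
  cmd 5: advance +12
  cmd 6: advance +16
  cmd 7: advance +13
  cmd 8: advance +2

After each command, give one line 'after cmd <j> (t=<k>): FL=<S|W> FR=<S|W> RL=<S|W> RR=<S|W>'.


start t=2: FL=W FR=S RL=W RR=S
cmd 1: advance +1 → t=3, phase=(13,4,14,11) → FL=W FR=S RL=W RR=W
cmd 2: advance +10 → t=13, phase=(7,14,8,5) → FL=S FR=W RL=S RR=S
cmd 3: advance +9 → t=22, phase=(0,7,1,14) → FL=S FR=S RL=S RR=W
cmd 4: advance +16 → t=38, phase=(0,7,1,14) → FL=S FR=S RL=S RR=W
cmd 5: advance +12 → t=50, phase=(12,3,13,10) → FL=W FR=S RL=W RR=S
cmd 6: advance +16 → t=66, phase=(12,3,13,10) → FL=W FR=S RL=W RR=S
cmd 7: advance +13 → t=79, phase=(9,0,10,7) → FL=S FR=S RL=S RR=S
cmd 8: advance +2 → t=81, phase=(11,2,12,9) → FL=W FR=S RL=W RR=S

after cmd 1 (t=3): FL=W FR=S RL=W RR=W
after cmd 2 (t=13): FL=S FR=W RL=S RR=S
after cmd 3 (t=22): FL=S FR=S RL=S RR=W
after cmd 4 (t=38): FL=S FR=S RL=S RR=W
after cmd 5 (t=50): FL=W FR=S RL=W RR=S
after cmd 6 (t=66): FL=W FR=S RL=W RR=S
after cmd 7 (t=79): FL=S FR=S RL=S RR=S
after cmd 8 (t=81): FL=W FR=S RL=W RR=S


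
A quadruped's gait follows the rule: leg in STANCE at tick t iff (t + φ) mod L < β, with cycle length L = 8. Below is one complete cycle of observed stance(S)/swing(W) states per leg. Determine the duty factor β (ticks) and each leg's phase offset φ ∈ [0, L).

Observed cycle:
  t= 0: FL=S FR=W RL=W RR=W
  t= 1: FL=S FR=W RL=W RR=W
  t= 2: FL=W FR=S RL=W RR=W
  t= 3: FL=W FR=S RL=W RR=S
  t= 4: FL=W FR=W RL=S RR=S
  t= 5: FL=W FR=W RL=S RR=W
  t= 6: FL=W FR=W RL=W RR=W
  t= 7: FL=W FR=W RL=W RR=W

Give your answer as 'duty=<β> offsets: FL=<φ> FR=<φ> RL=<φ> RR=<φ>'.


duty β = stance ticks per leg = 2
FL: stance ticks = 2; W→S at t=0 → φ=0
FR: stance ticks = 2; W→S at t=2 → φ=6
RL: stance ticks = 2; W→S at t=4 → φ=4
RR: stance ticks = 2; W→S at t=3 → φ=5

duty=2 offsets: FL=0 FR=6 RL=4 RR=5


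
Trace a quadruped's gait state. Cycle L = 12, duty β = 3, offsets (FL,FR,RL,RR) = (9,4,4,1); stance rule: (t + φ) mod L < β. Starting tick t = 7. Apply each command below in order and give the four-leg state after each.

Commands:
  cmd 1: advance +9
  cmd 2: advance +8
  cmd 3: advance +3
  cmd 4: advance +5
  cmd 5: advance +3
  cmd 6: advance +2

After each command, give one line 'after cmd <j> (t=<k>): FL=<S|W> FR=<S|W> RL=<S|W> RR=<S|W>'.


start t=7: FL=W FR=W RL=W RR=W
cmd 1: advance +9 → t=16, phase=(1,8,8,5) → FL=S FR=W RL=W RR=W
cmd 2: advance +8 → t=24, phase=(9,4,4,1) → FL=W FR=W RL=W RR=S
cmd 3: advance +3 → t=27, phase=(0,7,7,4) → FL=S FR=W RL=W RR=W
cmd 4: advance +5 → t=32, phase=(5,0,0,9) → FL=W FR=S RL=S RR=W
cmd 5: advance +3 → t=35, phase=(8,3,3,0) → FL=W FR=W RL=W RR=S
cmd 6: advance +2 → t=37, phase=(10,5,5,2) → FL=W FR=W RL=W RR=S

after cmd 1 (t=16): FL=S FR=W RL=W RR=W
after cmd 2 (t=24): FL=W FR=W RL=W RR=S
after cmd 3 (t=27): FL=S FR=W RL=W RR=W
after cmd 4 (t=32): FL=W FR=S RL=S RR=W
after cmd 5 (t=35): FL=W FR=W RL=W RR=S
after cmd 6 (t=37): FL=W FR=W RL=W RR=S


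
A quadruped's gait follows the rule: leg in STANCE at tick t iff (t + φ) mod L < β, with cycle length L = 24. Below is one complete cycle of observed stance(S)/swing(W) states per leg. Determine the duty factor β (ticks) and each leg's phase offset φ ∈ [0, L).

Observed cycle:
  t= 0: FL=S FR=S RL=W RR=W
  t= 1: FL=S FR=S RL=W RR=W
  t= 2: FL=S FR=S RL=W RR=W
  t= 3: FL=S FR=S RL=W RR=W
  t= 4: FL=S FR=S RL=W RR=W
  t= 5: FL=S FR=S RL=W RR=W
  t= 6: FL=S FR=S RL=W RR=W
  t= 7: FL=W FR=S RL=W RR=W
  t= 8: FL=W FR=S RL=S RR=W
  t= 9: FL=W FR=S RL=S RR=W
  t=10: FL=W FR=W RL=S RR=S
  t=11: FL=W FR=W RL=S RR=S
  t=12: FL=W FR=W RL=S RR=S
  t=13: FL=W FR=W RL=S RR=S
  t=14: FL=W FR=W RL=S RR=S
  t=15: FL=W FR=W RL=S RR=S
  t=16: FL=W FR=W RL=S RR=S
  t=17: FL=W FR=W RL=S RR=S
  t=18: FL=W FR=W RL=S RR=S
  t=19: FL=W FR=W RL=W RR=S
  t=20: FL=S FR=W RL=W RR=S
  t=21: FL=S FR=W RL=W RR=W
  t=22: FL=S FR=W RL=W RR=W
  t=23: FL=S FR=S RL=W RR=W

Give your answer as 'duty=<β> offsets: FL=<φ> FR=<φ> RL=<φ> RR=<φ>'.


duty β = stance ticks per leg = 11
FL: stance ticks = 11; W→S at t=20 → φ=4
FR: stance ticks = 11; W→S at t=23 → φ=1
RL: stance ticks = 11; W→S at t=8 → φ=16
RR: stance ticks = 11; W→S at t=10 → φ=14

duty=11 offsets: FL=4 FR=1 RL=16 RR=14


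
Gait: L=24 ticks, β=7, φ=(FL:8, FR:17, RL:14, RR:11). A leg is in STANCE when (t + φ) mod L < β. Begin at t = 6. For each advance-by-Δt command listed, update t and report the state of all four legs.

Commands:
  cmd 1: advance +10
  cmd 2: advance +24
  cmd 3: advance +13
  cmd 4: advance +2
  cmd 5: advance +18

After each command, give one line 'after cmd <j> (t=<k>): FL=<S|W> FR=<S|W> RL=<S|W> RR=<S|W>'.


start t=6: FL=W FR=W RL=W RR=W
cmd 1: advance +10 → t=16, phase=(0,9,6,3) → FL=S FR=W RL=S RR=S
cmd 2: advance +24 → t=40, phase=(0,9,6,3) → FL=S FR=W RL=S RR=S
cmd 3: advance +13 → t=53, phase=(13,22,19,16) → FL=W FR=W RL=W RR=W
cmd 4: advance +2 → t=55, phase=(15,0,21,18) → FL=W FR=S RL=W RR=W
cmd 5: advance +18 → t=73, phase=(9,18,15,12) → FL=W FR=W RL=W RR=W

after cmd 1 (t=16): FL=S FR=W RL=S RR=S
after cmd 2 (t=40): FL=S FR=W RL=S RR=S
after cmd 3 (t=53): FL=W FR=W RL=W RR=W
after cmd 4 (t=55): FL=W FR=S RL=W RR=W
after cmd 5 (t=73): FL=W FR=W RL=W RR=W


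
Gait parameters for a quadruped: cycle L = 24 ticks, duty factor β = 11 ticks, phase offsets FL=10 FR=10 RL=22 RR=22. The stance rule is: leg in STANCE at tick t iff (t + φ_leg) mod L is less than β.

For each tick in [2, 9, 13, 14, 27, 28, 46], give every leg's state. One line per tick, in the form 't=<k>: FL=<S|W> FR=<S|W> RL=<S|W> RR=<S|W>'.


t=2: FL=W FR=W RL=S RR=S
t=9: FL=W FR=W RL=S RR=S
t=13: FL=W FR=W RL=W RR=W
t=14: FL=S FR=S RL=W RR=W
t=27: FL=W FR=W RL=S RR=S
t=28: FL=W FR=W RL=S RR=S
t=46: FL=S FR=S RL=W RR=W

t=2: phase=(12,12,0,0) vs β=11 → FL=W FR=W RL=S RR=S
t=9: phase=(19,19,7,7) vs β=11 → FL=W FR=W RL=S RR=S
t=13: phase=(23,23,11,11) vs β=11 → FL=W FR=W RL=W RR=W
t=14: phase=(0,0,12,12) vs β=11 → FL=S FR=S RL=W RR=W
t=27: phase=(13,13,1,1) vs β=11 → FL=W FR=W RL=S RR=S
t=28: phase=(14,14,2,2) vs β=11 → FL=W FR=W RL=S RR=S
t=46: phase=(8,8,20,20) vs β=11 → FL=S FR=S RL=W RR=W


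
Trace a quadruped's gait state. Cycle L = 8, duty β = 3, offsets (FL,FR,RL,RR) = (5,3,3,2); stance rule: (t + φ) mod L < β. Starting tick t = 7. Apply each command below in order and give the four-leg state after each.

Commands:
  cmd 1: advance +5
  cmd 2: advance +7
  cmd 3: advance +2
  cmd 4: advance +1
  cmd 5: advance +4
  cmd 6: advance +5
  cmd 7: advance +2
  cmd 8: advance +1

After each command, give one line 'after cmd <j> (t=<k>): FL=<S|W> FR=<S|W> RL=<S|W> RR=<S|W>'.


after cmd 1 (t=12): FL=S FR=W RL=W RR=W
after cmd 2 (t=19): FL=S FR=W RL=W RR=W
after cmd 3 (t=21): FL=S FR=S RL=S RR=W
after cmd 4 (t=22): FL=W FR=S RL=S RR=S
after cmd 5 (t=26): FL=W FR=W RL=W RR=W
after cmd 6 (t=31): FL=W FR=S RL=S RR=S
after cmd 7 (t=33): FL=W FR=W RL=W RR=W
after cmd 8 (t=34): FL=W FR=W RL=W RR=W

start t=7: FL=W FR=S RL=S RR=S
cmd 1: advance +5 → t=12, phase=(1,7,7,6) → FL=S FR=W RL=W RR=W
cmd 2: advance +7 → t=19, phase=(0,6,6,5) → FL=S FR=W RL=W RR=W
cmd 3: advance +2 → t=21, phase=(2,0,0,7) → FL=S FR=S RL=S RR=W
cmd 4: advance +1 → t=22, phase=(3,1,1,0) → FL=W FR=S RL=S RR=S
cmd 5: advance +4 → t=26, phase=(7,5,5,4) → FL=W FR=W RL=W RR=W
cmd 6: advance +5 → t=31, phase=(4,2,2,1) → FL=W FR=S RL=S RR=S
cmd 7: advance +2 → t=33, phase=(6,4,4,3) → FL=W FR=W RL=W RR=W
cmd 8: advance +1 → t=34, phase=(7,5,5,4) → FL=W FR=W RL=W RR=W


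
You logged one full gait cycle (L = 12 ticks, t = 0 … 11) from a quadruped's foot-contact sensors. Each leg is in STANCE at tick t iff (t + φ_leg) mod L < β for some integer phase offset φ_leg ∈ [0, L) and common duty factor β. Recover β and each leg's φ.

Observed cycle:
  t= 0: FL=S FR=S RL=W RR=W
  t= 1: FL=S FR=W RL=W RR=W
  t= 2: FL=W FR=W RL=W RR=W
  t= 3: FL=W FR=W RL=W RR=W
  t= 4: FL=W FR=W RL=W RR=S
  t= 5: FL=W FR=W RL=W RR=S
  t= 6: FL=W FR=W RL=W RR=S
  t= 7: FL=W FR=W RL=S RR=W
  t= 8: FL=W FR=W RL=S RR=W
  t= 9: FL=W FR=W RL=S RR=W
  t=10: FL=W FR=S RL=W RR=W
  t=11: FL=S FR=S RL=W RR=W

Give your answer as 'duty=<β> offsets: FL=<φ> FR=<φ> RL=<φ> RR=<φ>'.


duty β = stance ticks per leg = 3
FL: stance ticks = 3; W→S at t=11 → φ=1
FR: stance ticks = 3; W→S at t=10 → φ=2
RL: stance ticks = 3; W→S at t=7 → φ=5
RR: stance ticks = 3; W→S at t=4 → φ=8

duty=3 offsets: FL=1 FR=2 RL=5 RR=8


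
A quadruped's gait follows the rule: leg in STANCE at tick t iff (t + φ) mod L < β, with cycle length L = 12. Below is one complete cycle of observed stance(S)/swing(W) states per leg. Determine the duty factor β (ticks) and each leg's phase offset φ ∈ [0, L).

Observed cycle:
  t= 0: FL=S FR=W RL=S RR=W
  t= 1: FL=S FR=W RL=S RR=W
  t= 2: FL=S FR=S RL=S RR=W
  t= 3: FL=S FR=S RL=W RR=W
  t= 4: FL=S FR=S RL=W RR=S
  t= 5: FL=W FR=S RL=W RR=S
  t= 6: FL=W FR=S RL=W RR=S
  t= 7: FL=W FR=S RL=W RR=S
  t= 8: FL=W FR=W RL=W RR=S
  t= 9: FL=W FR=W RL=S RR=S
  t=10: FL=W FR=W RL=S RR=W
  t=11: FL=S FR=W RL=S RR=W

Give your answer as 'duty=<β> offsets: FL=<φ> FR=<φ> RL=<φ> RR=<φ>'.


duty=6 offsets: FL=1 FR=10 RL=3 RR=8

duty β = stance ticks per leg = 6
FL: stance ticks = 6; W→S at t=11 → φ=1
FR: stance ticks = 6; W→S at t=2 → φ=10
RL: stance ticks = 6; W→S at t=9 → φ=3
RR: stance ticks = 6; W→S at t=4 → φ=8


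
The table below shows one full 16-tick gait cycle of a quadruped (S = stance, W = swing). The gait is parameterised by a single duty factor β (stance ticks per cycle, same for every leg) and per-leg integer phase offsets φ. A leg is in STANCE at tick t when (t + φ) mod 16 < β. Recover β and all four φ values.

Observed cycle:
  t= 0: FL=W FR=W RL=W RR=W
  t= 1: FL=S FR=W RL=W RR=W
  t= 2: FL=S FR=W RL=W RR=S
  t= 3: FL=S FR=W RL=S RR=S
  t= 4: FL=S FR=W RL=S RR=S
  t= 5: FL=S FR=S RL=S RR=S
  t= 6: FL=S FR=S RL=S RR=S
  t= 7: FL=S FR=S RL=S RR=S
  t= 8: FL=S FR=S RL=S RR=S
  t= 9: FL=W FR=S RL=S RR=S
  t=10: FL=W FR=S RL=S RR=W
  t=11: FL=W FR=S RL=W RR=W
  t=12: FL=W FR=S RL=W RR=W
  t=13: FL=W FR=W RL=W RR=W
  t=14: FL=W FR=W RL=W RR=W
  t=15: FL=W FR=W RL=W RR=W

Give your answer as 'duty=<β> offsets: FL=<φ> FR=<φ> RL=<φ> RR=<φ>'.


duty=8 offsets: FL=15 FR=11 RL=13 RR=14

duty β = stance ticks per leg = 8
FL: stance ticks = 8; W→S at t=1 → φ=15
FR: stance ticks = 8; W→S at t=5 → φ=11
RL: stance ticks = 8; W→S at t=3 → φ=13
RR: stance ticks = 8; W→S at t=2 → φ=14


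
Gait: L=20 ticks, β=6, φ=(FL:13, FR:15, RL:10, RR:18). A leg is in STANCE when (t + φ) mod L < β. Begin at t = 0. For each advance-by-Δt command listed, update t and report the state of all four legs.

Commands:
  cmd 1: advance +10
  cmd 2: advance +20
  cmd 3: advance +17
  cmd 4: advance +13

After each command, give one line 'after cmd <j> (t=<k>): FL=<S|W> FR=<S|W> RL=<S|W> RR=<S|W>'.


after cmd 1 (t=10): FL=S FR=S RL=S RR=W
after cmd 2 (t=30): FL=S FR=S RL=S RR=W
after cmd 3 (t=47): FL=S FR=S RL=W RR=S
after cmd 4 (t=60): FL=W FR=W RL=W RR=W

start t=0: FL=W FR=W RL=W RR=W
cmd 1: advance +10 → t=10, phase=(3,5,0,8) → FL=S FR=S RL=S RR=W
cmd 2: advance +20 → t=30, phase=(3,5,0,8) → FL=S FR=S RL=S RR=W
cmd 3: advance +17 → t=47, phase=(0,2,17,5) → FL=S FR=S RL=W RR=S
cmd 4: advance +13 → t=60, phase=(13,15,10,18) → FL=W FR=W RL=W RR=W


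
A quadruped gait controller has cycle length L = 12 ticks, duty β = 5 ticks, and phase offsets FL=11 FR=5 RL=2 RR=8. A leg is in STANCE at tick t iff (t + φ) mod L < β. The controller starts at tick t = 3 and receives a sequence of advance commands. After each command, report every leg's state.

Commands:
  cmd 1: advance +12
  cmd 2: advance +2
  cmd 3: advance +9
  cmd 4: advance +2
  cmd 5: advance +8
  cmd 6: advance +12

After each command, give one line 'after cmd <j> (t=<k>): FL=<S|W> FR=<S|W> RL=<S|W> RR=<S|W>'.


after cmd 1 (t=15): FL=S FR=W RL=W RR=W
after cmd 2 (t=17): FL=S FR=W RL=W RR=S
after cmd 3 (t=26): FL=S FR=W RL=S RR=W
after cmd 4 (t=28): FL=S FR=W RL=W RR=S
after cmd 5 (t=36): FL=W FR=W RL=S RR=W
after cmd 6 (t=48): FL=W FR=W RL=S RR=W

start t=3: FL=S FR=W RL=W RR=W
cmd 1: advance +12 → t=15, phase=(2,8,5,11) → FL=S FR=W RL=W RR=W
cmd 2: advance +2 → t=17, phase=(4,10,7,1) → FL=S FR=W RL=W RR=S
cmd 3: advance +9 → t=26, phase=(1,7,4,10) → FL=S FR=W RL=S RR=W
cmd 4: advance +2 → t=28, phase=(3,9,6,0) → FL=S FR=W RL=W RR=S
cmd 5: advance +8 → t=36, phase=(11,5,2,8) → FL=W FR=W RL=S RR=W
cmd 6: advance +12 → t=48, phase=(11,5,2,8) → FL=W FR=W RL=S RR=W


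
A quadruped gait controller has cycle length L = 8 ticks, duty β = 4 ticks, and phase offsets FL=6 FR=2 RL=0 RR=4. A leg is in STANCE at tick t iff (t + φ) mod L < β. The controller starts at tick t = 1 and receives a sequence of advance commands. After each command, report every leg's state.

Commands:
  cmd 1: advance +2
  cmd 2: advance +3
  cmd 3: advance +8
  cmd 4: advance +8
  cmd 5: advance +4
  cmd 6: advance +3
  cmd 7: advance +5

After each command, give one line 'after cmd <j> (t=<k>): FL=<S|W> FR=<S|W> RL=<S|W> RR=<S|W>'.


start t=1: FL=W FR=S RL=S RR=W
cmd 1: advance +2 → t=3, phase=(1,5,3,7) → FL=S FR=W RL=S RR=W
cmd 2: advance +3 → t=6, phase=(4,0,6,2) → FL=W FR=S RL=W RR=S
cmd 3: advance +8 → t=14, phase=(4,0,6,2) → FL=W FR=S RL=W RR=S
cmd 4: advance +8 → t=22, phase=(4,0,6,2) → FL=W FR=S RL=W RR=S
cmd 5: advance +4 → t=26, phase=(0,4,2,6) → FL=S FR=W RL=S RR=W
cmd 6: advance +3 → t=29, phase=(3,7,5,1) → FL=S FR=W RL=W RR=S
cmd 7: advance +5 → t=34, phase=(0,4,2,6) → FL=S FR=W RL=S RR=W

after cmd 1 (t=3): FL=S FR=W RL=S RR=W
after cmd 2 (t=6): FL=W FR=S RL=W RR=S
after cmd 3 (t=14): FL=W FR=S RL=W RR=S
after cmd 4 (t=22): FL=W FR=S RL=W RR=S
after cmd 5 (t=26): FL=S FR=W RL=S RR=W
after cmd 6 (t=29): FL=S FR=W RL=W RR=S
after cmd 7 (t=34): FL=S FR=W RL=S RR=W


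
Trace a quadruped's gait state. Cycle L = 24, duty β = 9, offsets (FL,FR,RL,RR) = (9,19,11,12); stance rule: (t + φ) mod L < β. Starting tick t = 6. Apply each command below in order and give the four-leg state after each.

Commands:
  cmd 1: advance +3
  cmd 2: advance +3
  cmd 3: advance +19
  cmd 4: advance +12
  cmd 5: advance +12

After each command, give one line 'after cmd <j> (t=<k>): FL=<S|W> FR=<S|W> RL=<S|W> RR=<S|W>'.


start t=6: FL=W FR=S RL=W RR=W
cmd 1: advance +3 → t=9, phase=(18,4,20,21) → FL=W FR=S RL=W RR=W
cmd 2: advance +3 → t=12, phase=(21,7,23,0) → FL=W FR=S RL=W RR=S
cmd 3: advance +19 → t=31, phase=(16,2,18,19) → FL=W FR=S RL=W RR=W
cmd 4: advance +12 → t=43, phase=(4,14,6,7) → FL=S FR=W RL=S RR=S
cmd 5: advance +12 → t=55, phase=(16,2,18,19) → FL=W FR=S RL=W RR=W

after cmd 1 (t=9): FL=W FR=S RL=W RR=W
after cmd 2 (t=12): FL=W FR=S RL=W RR=S
after cmd 3 (t=31): FL=W FR=S RL=W RR=W
after cmd 4 (t=43): FL=S FR=W RL=S RR=S
after cmd 5 (t=55): FL=W FR=S RL=W RR=W


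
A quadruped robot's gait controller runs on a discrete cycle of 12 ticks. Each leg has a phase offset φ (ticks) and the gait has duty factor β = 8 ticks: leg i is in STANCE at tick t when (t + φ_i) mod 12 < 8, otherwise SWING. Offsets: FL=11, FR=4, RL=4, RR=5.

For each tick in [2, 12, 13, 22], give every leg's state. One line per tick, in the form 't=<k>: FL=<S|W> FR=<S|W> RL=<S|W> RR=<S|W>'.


t=2: phase=(1,6,6,7) vs β=8 → FL=S FR=S RL=S RR=S
t=12: phase=(11,4,4,5) vs β=8 → FL=W FR=S RL=S RR=S
t=13: phase=(0,5,5,6) vs β=8 → FL=S FR=S RL=S RR=S
t=22: phase=(9,2,2,3) vs β=8 → FL=W FR=S RL=S RR=S

t=2: FL=S FR=S RL=S RR=S
t=12: FL=W FR=S RL=S RR=S
t=13: FL=S FR=S RL=S RR=S
t=22: FL=W FR=S RL=S RR=S


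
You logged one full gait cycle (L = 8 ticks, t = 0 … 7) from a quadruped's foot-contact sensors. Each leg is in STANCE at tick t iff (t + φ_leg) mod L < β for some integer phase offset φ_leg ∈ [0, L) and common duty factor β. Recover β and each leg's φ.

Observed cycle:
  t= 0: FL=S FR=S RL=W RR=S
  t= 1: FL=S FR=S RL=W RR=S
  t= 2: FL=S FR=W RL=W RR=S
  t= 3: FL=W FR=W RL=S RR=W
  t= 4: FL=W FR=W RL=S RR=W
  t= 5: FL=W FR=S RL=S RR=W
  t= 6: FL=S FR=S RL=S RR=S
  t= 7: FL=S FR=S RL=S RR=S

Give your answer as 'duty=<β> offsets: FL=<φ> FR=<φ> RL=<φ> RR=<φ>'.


duty=5 offsets: FL=2 FR=3 RL=5 RR=2

duty β = stance ticks per leg = 5
FL: stance ticks = 5; W→S at t=6 → φ=2
FR: stance ticks = 5; W→S at t=5 → φ=3
RL: stance ticks = 5; W→S at t=3 → φ=5
RR: stance ticks = 5; W→S at t=6 → φ=2


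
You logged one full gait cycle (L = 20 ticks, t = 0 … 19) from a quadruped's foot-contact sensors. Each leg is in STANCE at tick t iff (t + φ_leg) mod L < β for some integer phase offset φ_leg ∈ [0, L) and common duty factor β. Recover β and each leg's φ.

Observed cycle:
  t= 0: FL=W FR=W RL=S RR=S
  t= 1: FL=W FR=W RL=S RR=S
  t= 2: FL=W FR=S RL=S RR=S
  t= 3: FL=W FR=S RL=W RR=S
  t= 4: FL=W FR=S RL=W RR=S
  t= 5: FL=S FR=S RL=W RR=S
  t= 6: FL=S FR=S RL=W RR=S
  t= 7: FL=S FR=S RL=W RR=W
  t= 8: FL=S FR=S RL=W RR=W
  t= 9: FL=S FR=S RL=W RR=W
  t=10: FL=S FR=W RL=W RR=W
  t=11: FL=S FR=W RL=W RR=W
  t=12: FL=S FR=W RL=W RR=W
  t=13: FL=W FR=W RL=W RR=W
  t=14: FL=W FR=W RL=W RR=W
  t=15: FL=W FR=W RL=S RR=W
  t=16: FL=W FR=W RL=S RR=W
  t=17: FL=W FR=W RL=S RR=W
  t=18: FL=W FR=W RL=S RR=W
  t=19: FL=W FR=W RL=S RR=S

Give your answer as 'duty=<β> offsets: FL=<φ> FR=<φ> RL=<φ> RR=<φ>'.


duty β = stance ticks per leg = 8
FL: stance ticks = 8; W→S at t=5 → φ=15
FR: stance ticks = 8; W→S at t=2 → φ=18
RL: stance ticks = 8; W→S at t=15 → φ=5
RR: stance ticks = 8; W→S at t=19 → φ=1

duty=8 offsets: FL=15 FR=18 RL=5 RR=1


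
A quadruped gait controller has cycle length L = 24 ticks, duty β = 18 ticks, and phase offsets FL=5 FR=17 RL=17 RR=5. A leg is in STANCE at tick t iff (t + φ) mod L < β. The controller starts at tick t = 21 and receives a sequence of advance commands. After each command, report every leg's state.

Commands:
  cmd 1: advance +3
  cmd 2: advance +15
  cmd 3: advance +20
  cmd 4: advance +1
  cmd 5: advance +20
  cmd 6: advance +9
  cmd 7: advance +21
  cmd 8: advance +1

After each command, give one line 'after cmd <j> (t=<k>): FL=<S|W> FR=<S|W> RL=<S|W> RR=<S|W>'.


after cmd 1 (t=24): FL=S FR=S RL=S RR=S
after cmd 2 (t=39): FL=W FR=S RL=S RR=W
after cmd 3 (t=59): FL=S FR=S RL=S RR=S
after cmd 4 (t=60): FL=S FR=S RL=S RR=S
after cmd 5 (t=80): FL=S FR=S RL=S RR=S
after cmd 6 (t=89): FL=W FR=S RL=S RR=W
after cmd 7 (t=110): FL=W FR=S RL=S RR=W
after cmd 8 (t=111): FL=W FR=S RL=S RR=W

start t=21: FL=S FR=S RL=S RR=S
cmd 1: advance +3 → t=24, phase=(5,17,17,5) → FL=S FR=S RL=S RR=S
cmd 2: advance +15 → t=39, phase=(20,8,8,20) → FL=W FR=S RL=S RR=W
cmd 3: advance +20 → t=59, phase=(16,4,4,16) → FL=S FR=S RL=S RR=S
cmd 4: advance +1 → t=60, phase=(17,5,5,17) → FL=S FR=S RL=S RR=S
cmd 5: advance +20 → t=80, phase=(13,1,1,13) → FL=S FR=S RL=S RR=S
cmd 6: advance +9 → t=89, phase=(22,10,10,22) → FL=W FR=S RL=S RR=W
cmd 7: advance +21 → t=110, phase=(19,7,7,19) → FL=W FR=S RL=S RR=W
cmd 8: advance +1 → t=111, phase=(20,8,8,20) → FL=W FR=S RL=S RR=W


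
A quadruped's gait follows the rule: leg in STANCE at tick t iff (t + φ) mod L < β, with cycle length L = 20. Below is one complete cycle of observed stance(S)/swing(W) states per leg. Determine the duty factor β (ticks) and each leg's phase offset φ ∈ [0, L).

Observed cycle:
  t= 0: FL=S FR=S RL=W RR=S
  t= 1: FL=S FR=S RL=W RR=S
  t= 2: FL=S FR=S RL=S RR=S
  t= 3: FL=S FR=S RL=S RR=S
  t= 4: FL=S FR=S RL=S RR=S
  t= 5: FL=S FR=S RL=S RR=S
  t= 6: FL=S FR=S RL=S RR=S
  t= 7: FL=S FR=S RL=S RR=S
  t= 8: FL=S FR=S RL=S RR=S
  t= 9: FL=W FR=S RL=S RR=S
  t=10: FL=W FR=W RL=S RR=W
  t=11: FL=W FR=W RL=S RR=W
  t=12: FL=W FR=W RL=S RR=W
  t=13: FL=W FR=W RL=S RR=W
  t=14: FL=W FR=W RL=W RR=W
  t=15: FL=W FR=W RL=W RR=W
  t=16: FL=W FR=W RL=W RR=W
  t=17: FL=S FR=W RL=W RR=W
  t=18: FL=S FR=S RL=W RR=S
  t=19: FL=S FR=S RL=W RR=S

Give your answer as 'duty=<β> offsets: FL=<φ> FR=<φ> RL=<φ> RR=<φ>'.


duty β = stance ticks per leg = 12
FL: stance ticks = 12; W→S at t=17 → φ=3
FR: stance ticks = 12; W→S at t=18 → φ=2
RL: stance ticks = 12; W→S at t=2 → φ=18
RR: stance ticks = 12; W→S at t=18 → φ=2

duty=12 offsets: FL=3 FR=2 RL=18 RR=2


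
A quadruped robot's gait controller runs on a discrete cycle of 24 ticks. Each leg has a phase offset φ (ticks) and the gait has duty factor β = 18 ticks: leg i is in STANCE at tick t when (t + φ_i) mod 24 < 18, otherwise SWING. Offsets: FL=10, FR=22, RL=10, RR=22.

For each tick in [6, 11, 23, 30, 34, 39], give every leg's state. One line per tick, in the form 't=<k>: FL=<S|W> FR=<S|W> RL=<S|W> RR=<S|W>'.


t=6: phase=(16,4,16,4) vs β=18 → FL=S FR=S RL=S RR=S
t=11: phase=(21,9,21,9) vs β=18 → FL=W FR=S RL=W RR=S
t=23: phase=(9,21,9,21) vs β=18 → FL=S FR=W RL=S RR=W
t=30: phase=(16,4,16,4) vs β=18 → FL=S FR=S RL=S RR=S
t=34: phase=(20,8,20,8) vs β=18 → FL=W FR=S RL=W RR=S
t=39: phase=(1,13,1,13) vs β=18 → FL=S FR=S RL=S RR=S

t=6: FL=S FR=S RL=S RR=S
t=11: FL=W FR=S RL=W RR=S
t=23: FL=S FR=W RL=S RR=W
t=30: FL=S FR=S RL=S RR=S
t=34: FL=W FR=S RL=W RR=S
t=39: FL=S FR=S RL=S RR=S


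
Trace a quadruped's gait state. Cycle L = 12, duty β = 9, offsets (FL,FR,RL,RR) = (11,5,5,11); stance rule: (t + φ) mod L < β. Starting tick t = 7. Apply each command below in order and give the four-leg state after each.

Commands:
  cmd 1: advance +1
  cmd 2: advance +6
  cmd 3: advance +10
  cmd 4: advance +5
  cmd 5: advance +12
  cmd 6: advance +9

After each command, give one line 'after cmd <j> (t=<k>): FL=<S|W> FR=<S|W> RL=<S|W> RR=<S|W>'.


start t=7: FL=S FR=S RL=S RR=S
cmd 1: advance +1 → t=8, phase=(7,1,1,7) → FL=S FR=S RL=S RR=S
cmd 2: advance +6 → t=14, phase=(1,7,7,1) → FL=S FR=S RL=S RR=S
cmd 3: advance +10 → t=24, phase=(11,5,5,11) → FL=W FR=S RL=S RR=W
cmd 4: advance +5 → t=29, phase=(4,10,10,4) → FL=S FR=W RL=W RR=S
cmd 5: advance +12 → t=41, phase=(4,10,10,4) → FL=S FR=W RL=W RR=S
cmd 6: advance +9 → t=50, phase=(1,7,7,1) → FL=S FR=S RL=S RR=S

after cmd 1 (t=8): FL=S FR=S RL=S RR=S
after cmd 2 (t=14): FL=S FR=S RL=S RR=S
after cmd 3 (t=24): FL=W FR=S RL=S RR=W
after cmd 4 (t=29): FL=S FR=W RL=W RR=S
after cmd 5 (t=41): FL=S FR=W RL=W RR=S
after cmd 6 (t=50): FL=S FR=S RL=S RR=S


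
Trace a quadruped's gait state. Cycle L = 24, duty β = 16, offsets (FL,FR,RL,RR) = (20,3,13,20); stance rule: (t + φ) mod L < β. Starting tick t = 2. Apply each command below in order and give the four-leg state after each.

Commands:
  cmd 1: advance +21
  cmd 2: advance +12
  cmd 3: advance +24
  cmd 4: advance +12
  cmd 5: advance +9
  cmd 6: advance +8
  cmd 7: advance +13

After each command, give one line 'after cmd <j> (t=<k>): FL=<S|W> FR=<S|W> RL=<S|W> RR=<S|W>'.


after cmd 1 (t=23): FL=W FR=S RL=S RR=W
after cmd 2 (t=35): FL=S FR=S RL=S RR=S
after cmd 3 (t=59): FL=S FR=S RL=S RR=S
after cmd 4 (t=71): FL=W FR=S RL=S RR=W
after cmd 5 (t=80): FL=S FR=S RL=W RR=S
after cmd 6 (t=88): FL=S FR=W RL=S RR=S
after cmd 7 (t=101): FL=S FR=S RL=W RR=S

start t=2: FL=W FR=S RL=S RR=W
cmd 1: advance +21 → t=23, phase=(19,2,12,19) → FL=W FR=S RL=S RR=W
cmd 2: advance +12 → t=35, phase=(7,14,0,7) → FL=S FR=S RL=S RR=S
cmd 3: advance +24 → t=59, phase=(7,14,0,7) → FL=S FR=S RL=S RR=S
cmd 4: advance +12 → t=71, phase=(19,2,12,19) → FL=W FR=S RL=S RR=W
cmd 5: advance +9 → t=80, phase=(4,11,21,4) → FL=S FR=S RL=W RR=S
cmd 6: advance +8 → t=88, phase=(12,19,5,12) → FL=S FR=W RL=S RR=S
cmd 7: advance +13 → t=101, phase=(1,8,18,1) → FL=S FR=S RL=W RR=S


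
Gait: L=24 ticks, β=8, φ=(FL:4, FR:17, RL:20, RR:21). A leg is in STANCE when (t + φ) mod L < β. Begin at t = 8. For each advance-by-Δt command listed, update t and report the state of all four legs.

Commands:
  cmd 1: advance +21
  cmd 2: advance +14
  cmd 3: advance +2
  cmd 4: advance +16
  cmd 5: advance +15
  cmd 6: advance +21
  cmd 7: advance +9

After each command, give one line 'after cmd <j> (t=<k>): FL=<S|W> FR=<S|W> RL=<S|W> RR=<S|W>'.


start t=8: FL=W FR=S RL=S RR=S
cmd 1: advance +21 → t=29, phase=(9,22,1,2) → FL=W FR=W RL=S RR=S
cmd 2: advance +14 → t=43, phase=(23,12,15,16) → FL=W FR=W RL=W RR=W
cmd 3: advance +2 → t=45, phase=(1,14,17,18) → FL=S FR=W RL=W RR=W
cmd 4: advance +16 → t=61, phase=(17,6,9,10) → FL=W FR=S RL=W RR=W
cmd 5: advance +15 → t=76, phase=(8,21,0,1) → FL=W FR=W RL=S RR=S
cmd 6: advance +21 → t=97, phase=(5,18,21,22) → FL=S FR=W RL=W RR=W
cmd 7: advance +9 → t=106, phase=(14,3,6,7) → FL=W FR=S RL=S RR=S

after cmd 1 (t=29): FL=W FR=W RL=S RR=S
after cmd 2 (t=43): FL=W FR=W RL=W RR=W
after cmd 3 (t=45): FL=S FR=W RL=W RR=W
after cmd 4 (t=61): FL=W FR=S RL=W RR=W
after cmd 5 (t=76): FL=W FR=W RL=S RR=S
after cmd 6 (t=97): FL=S FR=W RL=W RR=W
after cmd 7 (t=106): FL=W FR=S RL=S RR=S


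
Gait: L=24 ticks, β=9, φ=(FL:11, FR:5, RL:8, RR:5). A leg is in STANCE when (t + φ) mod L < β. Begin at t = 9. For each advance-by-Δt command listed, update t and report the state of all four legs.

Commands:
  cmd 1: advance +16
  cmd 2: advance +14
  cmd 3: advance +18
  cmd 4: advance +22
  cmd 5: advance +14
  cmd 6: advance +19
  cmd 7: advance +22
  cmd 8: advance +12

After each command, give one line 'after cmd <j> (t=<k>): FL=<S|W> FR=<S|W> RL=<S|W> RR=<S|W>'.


start t=9: FL=W FR=W RL=W RR=W
cmd 1: advance +16 → t=25, phase=(12,6,9,6) → FL=W FR=S RL=W RR=S
cmd 2: advance +14 → t=39, phase=(2,20,23,20) → FL=S FR=W RL=W RR=W
cmd 3: advance +18 → t=57, phase=(20,14,17,14) → FL=W FR=W RL=W RR=W
cmd 4: advance +22 → t=79, phase=(18,12,15,12) → FL=W FR=W RL=W RR=W
cmd 5: advance +14 → t=93, phase=(8,2,5,2) → FL=S FR=S RL=S RR=S
cmd 6: advance +19 → t=112, phase=(3,21,0,21) → FL=S FR=W RL=S RR=W
cmd 7: advance +22 → t=134, phase=(1,19,22,19) → FL=S FR=W RL=W RR=W
cmd 8: advance +12 → t=146, phase=(13,7,10,7) → FL=W FR=S RL=W RR=S

after cmd 1 (t=25): FL=W FR=S RL=W RR=S
after cmd 2 (t=39): FL=S FR=W RL=W RR=W
after cmd 3 (t=57): FL=W FR=W RL=W RR=W
after cmd 4 (t=79): FL=W FR=W RL=W RR=W
after cmd 5 (t=93): FL=S FR=S RL=S RR=S
after cmd 6 (t=112): FL=S FR=W RL=S RR=W
after cmd 7 (t=134): FL=S FR=W RL=W RR=W
after cmd 8 (t=146): FL=W FR=S RL=W RR=S


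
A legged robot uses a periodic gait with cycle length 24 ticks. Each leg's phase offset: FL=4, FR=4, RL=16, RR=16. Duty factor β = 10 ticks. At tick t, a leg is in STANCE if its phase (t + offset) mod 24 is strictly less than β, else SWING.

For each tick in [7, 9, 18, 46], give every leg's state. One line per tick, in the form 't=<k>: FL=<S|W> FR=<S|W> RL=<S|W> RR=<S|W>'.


t=7: FL=W FR=W RL=W RR=W
t=9: FL=W FR=W RL=S RR=S
t=18: FL=W FR=W RL=W RR=W
t=46: FL=S FR=S RL=W RR=W

t=7: phase=(11,11,23,23) vs β=10 → FL=W FR=W RL=W RR=W
t=9: phase=(13,13,1,1) vs β=10 → FL=W FR=W RL=S RR=S
t=18: phase=(22,22,10,10) vs β=10 → FL=W FR=W RL=W RR=W
t=46: phase=(2,2,14,14) vs β=10 → FL=S FR=S RL=W RR=W


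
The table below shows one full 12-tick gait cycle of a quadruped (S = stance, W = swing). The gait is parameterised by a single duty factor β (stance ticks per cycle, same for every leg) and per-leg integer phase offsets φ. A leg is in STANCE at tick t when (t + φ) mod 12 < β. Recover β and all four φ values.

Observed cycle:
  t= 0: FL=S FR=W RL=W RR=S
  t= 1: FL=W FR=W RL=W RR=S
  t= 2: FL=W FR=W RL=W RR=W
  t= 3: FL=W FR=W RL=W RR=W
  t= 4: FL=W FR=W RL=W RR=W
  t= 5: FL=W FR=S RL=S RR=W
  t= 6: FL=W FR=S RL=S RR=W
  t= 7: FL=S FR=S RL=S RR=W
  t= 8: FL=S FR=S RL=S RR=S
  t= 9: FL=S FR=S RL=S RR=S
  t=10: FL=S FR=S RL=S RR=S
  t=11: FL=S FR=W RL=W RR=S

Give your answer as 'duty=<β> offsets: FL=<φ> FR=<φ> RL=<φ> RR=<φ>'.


duty β = stance ticks per leg = 6
FL: stance ticks = 6; W→S at t=7 → φ=5
FR: stance ticks = 6; W→S at t=5 → φ=7
RL: stance ticks = 6; W→S at t=5 → φ=7
RR: stance ticks = 6; W→S at t=8 → φ=4

duty=6 offsets: FL=5 FR=7 RL=7 RR=4


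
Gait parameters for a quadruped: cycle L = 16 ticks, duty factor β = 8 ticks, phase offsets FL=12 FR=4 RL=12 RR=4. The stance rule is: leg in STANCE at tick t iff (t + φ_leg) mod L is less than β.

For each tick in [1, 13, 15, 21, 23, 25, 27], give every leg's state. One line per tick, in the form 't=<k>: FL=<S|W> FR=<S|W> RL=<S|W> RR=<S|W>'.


t=1: FL=W FR=S RL=W RR=S
t=13: FL=W FR=S RL=W RR=S
t=15: FL=W FR=S RL=W RR=S
t=21: FL=S FR=W RL=S RR=W
t=23: FL=S FR=W RL=S RR=W
t=25: FL=S FR=W RL=S RR=W
t=27: FL=S FR=W RL=S RR=W

t=1: phase=(13,5,13,5) vs β=8 → FL=W FR=S RL=W RR=S
t=13: phase=(9,1,9,1) vs β=8 → FL=W FR=S RL=W RR=S
t=15: phase=(11,3,11,3) vs β=8 → FL=W FR=S RL=W RR=S
t=21: phase=(1,9,1,9) vs β=8 → FL=S FR=W RL=S RR=W
t=23: phase=(3,11,3,11) vs β=8 → FL=S FR=W RL=S RR=W
t=25: phase=(5,13,5,13) vs β=8 → FL=S FR=W RL=S RR=W
t=27: phase=(7,15,7,15) vs β=8 → FL=S FR=W RL=S RR=W


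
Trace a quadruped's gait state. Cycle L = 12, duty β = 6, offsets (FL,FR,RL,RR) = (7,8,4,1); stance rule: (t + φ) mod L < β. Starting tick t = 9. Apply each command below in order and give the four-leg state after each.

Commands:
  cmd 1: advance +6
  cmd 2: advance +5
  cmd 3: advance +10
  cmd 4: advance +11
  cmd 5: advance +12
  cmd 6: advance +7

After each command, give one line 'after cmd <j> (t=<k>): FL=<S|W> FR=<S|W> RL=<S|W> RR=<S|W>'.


after cmd 1 (t=15): FL=W FR=W RL=W RR=S
after cmd 2 (t=20): FL=S FR=S RL=S RR=W
after cmd 3 (t=30): FL=S FR=S RL=W RR=W
after cmd 4 (t=41): FL=S FR=S RL=W RR=W
after cmd 5 (t=53): FL=S FR=S RL=W RR=W
after cmd 6 (t=60): FL=W FR=W RL=S RR=S

start t=9: FL=S FR=S RL=S RR=W
cmd 1: advance +6 → t=15, phase=(10,11,7,4) → FL=W FR=W RL=W RR=S
cmd 2: advance +5 → t=20, phase=(3,4,0,9) → FL=S FR=S RL=S RR=W
cmd 3: advance +10 → t=30, phase=(1,2,10,7) → FL=S FR=S RL=W RR=W
cmd 4: advance +11 → t=41, phase=(0,1,9,6) → FL=S FR=S RL=W RR=W
cmd 5: advance +12 → t=53, phase=(0,1,9,6) → FL=S FR=S RL=W RR=W
cmd 6: advance +7 → t=60, phase=(7,8,4,1) → FL=W FR=W RL=S RR=S


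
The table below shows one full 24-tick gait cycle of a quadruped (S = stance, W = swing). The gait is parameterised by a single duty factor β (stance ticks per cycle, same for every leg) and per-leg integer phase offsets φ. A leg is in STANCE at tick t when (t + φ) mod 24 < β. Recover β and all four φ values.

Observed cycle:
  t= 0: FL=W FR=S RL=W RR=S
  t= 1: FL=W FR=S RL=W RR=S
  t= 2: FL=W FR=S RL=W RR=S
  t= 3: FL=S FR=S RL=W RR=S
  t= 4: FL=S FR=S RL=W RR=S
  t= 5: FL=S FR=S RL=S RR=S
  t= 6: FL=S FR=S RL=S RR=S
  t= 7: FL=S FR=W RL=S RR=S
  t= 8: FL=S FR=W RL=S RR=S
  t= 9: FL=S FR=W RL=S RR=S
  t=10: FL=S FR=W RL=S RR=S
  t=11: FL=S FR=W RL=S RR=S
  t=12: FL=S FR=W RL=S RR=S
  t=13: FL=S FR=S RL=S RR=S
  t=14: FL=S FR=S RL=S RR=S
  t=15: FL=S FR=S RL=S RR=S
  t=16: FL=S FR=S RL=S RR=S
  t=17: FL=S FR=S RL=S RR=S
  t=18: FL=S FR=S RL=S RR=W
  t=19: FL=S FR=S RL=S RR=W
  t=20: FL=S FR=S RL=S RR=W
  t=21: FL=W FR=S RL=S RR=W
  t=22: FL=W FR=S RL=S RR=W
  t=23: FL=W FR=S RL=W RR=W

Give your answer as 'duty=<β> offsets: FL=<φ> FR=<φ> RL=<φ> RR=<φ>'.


duty=18 offsets: FL=21 FR=11 RL=19 RR=0

duty β = stance ticks per leg = 18
FL: stance ticks = 18; W→S at t=3 → φ=21
FR: stance ticks = 18; W→S at t=13 → φ=11
RL: stance ticks = 18; W→S at t=5 → φ=19
RR: stance ticks = 18; W→S at t=0 → φ=0
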